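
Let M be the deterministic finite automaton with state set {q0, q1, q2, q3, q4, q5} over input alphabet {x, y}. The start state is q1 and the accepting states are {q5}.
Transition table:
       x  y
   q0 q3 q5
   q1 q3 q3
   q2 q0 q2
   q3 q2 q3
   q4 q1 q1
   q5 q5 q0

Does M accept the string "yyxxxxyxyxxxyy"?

q1 --y--> q3
q3 --y--> q3
q3 --x--> q2
q2 --x--> q0
q0 --x--> q3
q3 --x--> q2
q2 --y--> q2
q2 --x--> q0
q0 --y--> q5
q5 --x--> q5
q5 --x--> q5
q5 --x--> q5
q5 --y--> q0
q0 --y--> q5
End in state q5, which is an accepting state.

accepted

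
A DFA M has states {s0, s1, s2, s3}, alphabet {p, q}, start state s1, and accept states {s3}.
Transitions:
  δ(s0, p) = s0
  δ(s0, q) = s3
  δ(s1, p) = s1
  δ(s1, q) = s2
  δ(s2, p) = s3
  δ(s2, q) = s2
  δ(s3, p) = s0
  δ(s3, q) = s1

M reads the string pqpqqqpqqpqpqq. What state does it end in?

s2

s1 --p--> s1
s1 --q--> s2
s2 --p--> s3
s3 --q--> s1
s1 --q--> s2
s2 --q--> s2
s2 --p--> s3
s3 --q--> s1
s1 --q--> s2
s2 --p--> s3
s3 --q--> s1
s1 --p--> s1
s1 --q--> s2
s2 --q--> s2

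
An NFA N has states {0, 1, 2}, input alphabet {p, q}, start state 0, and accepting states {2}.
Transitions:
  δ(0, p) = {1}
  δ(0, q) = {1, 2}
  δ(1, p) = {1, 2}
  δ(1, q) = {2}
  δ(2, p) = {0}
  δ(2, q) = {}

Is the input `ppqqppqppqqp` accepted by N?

Start: {0}
read p: {1}
read p: {1, 2}
read q: {2}
read q: {}
The reachable set is empty and stays empty for the remaining 8 symbols.
Reachable ∩ accepting = {} — empty.

rejected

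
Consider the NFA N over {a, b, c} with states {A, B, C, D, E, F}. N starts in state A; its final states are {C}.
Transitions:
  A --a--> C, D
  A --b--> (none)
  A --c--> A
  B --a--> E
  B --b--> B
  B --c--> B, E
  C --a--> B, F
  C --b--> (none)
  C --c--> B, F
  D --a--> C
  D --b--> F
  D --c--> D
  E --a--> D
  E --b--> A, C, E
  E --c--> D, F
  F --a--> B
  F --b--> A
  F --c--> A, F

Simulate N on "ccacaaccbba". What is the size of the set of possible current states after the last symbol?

Start: {A}
read c: {A}
read c: {A}
read a: {C, D}
read c: {B, D, F}
read a: {B, C, E}
read a: {B, D, E, F}
read c: {A, B, D, E, F}
read c: {A, B, D, E, F}
read b: {A, B, C, E, F}
read b: {A, B, C, E}
read a: {B, C, D, E, F}
Final reachable set {B, C, D, E, F} has 5 states.

5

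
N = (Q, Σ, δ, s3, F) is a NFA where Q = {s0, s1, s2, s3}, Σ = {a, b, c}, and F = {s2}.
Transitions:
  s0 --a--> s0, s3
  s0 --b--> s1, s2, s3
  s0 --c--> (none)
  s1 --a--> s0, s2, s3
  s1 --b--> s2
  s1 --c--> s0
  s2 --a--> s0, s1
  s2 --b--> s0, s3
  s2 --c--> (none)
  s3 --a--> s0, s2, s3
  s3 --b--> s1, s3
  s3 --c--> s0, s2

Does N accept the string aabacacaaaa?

accepted

Start: {s3}
read a: {s0, s2, s3}
read a: {s0, s1, s2, s3}
read b: {s0, s1, s2, s3}
read a: {s0, s1, s2, s3}
read c: {s0, s2}
read a: {s0, s1, s3}
read c: {s0, s2}
read a: {s0, s1, s3}
read a: {s0, s2, s3}
read a: {s0, s1, s2, s3}
read a: {s0, s1, s2, s3}
Reachable ∩ accepting = {s2} — nonempty.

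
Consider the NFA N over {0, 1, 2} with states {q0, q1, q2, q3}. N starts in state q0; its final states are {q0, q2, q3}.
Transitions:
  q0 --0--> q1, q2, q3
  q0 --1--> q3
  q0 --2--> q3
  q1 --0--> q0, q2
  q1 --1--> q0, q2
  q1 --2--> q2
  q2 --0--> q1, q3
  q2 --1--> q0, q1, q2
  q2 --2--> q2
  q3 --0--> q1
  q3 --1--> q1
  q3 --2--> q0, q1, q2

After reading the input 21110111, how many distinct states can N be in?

4

Start: {q0}
read 2: {q3}
read 1: {q1}
read 1: {q0, q2}
read 1: {q0, q1, q2, q3}
read 0: {q0, q1, q2, q3}
read 1: {q0, q1, q2, q3}
read 1: {q0, q1, q2, q3}
read 1: {q0, q1, q2, q3}
Final reachable set {q0, q1, q2, q3} has 4 states.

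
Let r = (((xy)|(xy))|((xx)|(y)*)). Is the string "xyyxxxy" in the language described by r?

no

Neither ((xy)|(xy)) nor ((xx)|(y)*) matches xyyxxxy.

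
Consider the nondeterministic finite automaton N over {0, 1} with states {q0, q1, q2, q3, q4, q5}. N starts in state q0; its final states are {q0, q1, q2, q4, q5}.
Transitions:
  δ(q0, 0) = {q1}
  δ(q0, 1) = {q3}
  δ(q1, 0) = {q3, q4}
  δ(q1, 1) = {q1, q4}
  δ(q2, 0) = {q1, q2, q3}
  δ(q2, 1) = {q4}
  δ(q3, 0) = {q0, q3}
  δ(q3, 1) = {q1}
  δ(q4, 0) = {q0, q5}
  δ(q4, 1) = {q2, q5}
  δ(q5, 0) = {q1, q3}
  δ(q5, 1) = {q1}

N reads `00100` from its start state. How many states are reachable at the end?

Start: {q0}
read 0: {q1}
read 0: {q3, q4}
read 1: {q1, q2, q5}
read 0: {q1, q2, q3, q4}
read 0: {q0, q1, q2, q3, q4, q5}
Final reachable set {q0, q1, q2, q3, q4, q5} has 6 states.

6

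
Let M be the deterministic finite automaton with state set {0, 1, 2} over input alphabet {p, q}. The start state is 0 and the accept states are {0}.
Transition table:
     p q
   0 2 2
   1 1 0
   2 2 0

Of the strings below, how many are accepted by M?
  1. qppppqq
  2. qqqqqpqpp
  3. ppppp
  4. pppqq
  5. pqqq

1

qppppqq: rejected
qqqqqpqpp: rejected
ppppp: rejected
pppqq: rejected
pqqq: accepted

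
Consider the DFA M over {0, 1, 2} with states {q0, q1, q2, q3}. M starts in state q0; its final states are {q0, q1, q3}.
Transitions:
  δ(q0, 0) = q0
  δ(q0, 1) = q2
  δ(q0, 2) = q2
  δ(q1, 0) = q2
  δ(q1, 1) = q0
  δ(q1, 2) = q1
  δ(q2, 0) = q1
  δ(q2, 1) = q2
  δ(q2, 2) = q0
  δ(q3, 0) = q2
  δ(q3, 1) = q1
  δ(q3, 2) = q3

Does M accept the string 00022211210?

q0 --0--> q0
q0 --0--> q0
q0 --0--> q0
q0 --2--> q2
q2 --2--> q0
q0 --2--> q2
q2 --1--> q2
q2 --1--> q2
q2 --2--> q0
q0 --1--> q2
q2 --0--> q1
End in state q1, which is an accepting state.

accepted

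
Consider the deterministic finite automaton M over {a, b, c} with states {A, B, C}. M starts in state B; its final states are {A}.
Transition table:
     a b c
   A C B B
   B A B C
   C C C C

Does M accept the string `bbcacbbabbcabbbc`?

B --b--> B
B --b--> B
B --c--> C
C --a--> C
C --c--> C
C --b--> C
C --b--> C
C --a--> C
C --b--> C
C --b--> C
C --c--> C
C --a--> C
C --b--> C
C --b--> C
C --b--> C
C --c--> C
End in state C, which is not an accepting state.

rejected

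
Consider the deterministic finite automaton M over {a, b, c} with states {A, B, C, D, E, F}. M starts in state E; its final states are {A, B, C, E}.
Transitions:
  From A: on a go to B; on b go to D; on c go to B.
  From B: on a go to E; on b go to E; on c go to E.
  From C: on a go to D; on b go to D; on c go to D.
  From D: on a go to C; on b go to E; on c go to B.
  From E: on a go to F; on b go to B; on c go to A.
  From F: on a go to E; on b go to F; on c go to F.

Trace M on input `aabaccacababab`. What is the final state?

B

E --a--> F
F --a--> E
E --b--> B
B --a--> E
E --c--> A
A --c--> B
B --a--> E
E --c--> A
A --a--> B
B --b--> E
E --a--> F
F --b--> F
F --a--> E
E --b--> B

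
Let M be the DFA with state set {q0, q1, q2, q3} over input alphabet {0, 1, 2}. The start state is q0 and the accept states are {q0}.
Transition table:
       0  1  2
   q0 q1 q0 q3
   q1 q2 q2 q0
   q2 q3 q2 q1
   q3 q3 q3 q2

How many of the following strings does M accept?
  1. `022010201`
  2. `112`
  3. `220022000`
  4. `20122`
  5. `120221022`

`022010201`: rejected
`112`: rejected
`220022000`: rejected
`20122`: rejected
`120221022`: rejected

0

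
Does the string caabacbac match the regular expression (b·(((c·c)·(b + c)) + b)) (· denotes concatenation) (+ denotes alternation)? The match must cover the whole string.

no

No split of caabacbac into u·v has b matching u and (((c·c)·(b+c))+b) matching v.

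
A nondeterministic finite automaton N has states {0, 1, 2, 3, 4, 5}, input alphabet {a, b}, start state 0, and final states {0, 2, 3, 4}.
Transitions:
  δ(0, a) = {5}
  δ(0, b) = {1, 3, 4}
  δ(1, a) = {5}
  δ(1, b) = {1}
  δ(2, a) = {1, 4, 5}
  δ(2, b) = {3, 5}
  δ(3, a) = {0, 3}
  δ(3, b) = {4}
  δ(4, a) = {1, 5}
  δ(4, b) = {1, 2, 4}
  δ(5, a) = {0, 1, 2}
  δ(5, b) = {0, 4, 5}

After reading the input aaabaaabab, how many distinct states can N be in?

Start: {0}
read a: {5}
read a: {0, 1, 2}
read a: {1, 4, 5}
read b: {0, 1, 2, 4, 5}
read a: {0, 1, 2, 4, 5}
read a: {0, 1, 2, 4, 5}
read a: {0, 1, 2, 4, 5}
read b: {0, 1, 2, 3, 4, 5}
read a: {0, 1, 2, 3, 4, 5}
read b: {0, 1, 2, 3, 4, 5}
Final reachable set {0, 1, 2, 3, 4, 5} has 6 states.

6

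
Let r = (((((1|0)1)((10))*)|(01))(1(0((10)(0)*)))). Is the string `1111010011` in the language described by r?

No split of 1111010011 into u·v has ((((1|0)1)((10))*)|(01)) matching u and (1(0((10)(0)*))) matching v.

no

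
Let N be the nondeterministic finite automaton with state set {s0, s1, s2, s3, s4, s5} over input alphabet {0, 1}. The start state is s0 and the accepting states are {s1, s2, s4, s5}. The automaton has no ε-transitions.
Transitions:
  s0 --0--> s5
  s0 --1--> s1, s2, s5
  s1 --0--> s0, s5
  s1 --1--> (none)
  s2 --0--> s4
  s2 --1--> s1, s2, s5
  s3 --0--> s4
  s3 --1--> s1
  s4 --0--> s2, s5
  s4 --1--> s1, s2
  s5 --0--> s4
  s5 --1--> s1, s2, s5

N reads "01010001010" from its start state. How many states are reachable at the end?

Start: {s0}
read 0: {s5}
read 1: {s1, s2, s5}
read 0: {s0, s4, s5}
read 1: {s1, s2, s5}
read 0: {s0, s4, s5}
read 0: {s2, s4, s5}
read 0: {s2, s4, s5}
read 1: {s1, s2, s5}
read 0: {s0, s4, s5}
read 1: {s1, s2, s5}
read 0: {s0, s4, s5}
Final reachable set {s0, s4, s5} has 3 states.

3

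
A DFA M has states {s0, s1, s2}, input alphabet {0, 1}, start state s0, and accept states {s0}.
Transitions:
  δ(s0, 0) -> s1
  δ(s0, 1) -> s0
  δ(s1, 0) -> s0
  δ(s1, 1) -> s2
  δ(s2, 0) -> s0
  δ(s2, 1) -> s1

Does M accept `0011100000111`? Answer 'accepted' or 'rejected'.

rejected

s0 --0--> s1
s1 --0--> s0
s0 --1--> s0
s0 --1--> s0
s0 --1--> s0
s0 --0--> s1
s1 --0--> s0
s0 --0--> s1
s1 --0--> s0
s0 --0--> s1
s1 --1--> s2
s2 --1--> s1
s1 --1--> s2
End in state s2, which is not an accepting state.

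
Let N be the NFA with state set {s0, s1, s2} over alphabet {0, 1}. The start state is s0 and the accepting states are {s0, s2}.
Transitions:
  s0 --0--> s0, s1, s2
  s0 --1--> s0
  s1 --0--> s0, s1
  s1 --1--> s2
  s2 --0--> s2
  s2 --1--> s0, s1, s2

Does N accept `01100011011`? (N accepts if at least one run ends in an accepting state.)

Start: {s0}
read 0: {s0, s1, s2}
read 1: {s0, s1, s2}
read 1: {s0, s1, s2}
read 0: {s0, s1, s2}
read 0: {s0, s1, s2}
read 0: {s0, s1, s2}
read 1: {s0, s1, s2}
read 1: {s0, s1, s2}
read 0: {s0, s1, s2}
read 1: {s0, s1, s2}
read 1: {s0, s1, s2}
Reachable ∩ accepting = {s0, s2} — nonempty.

accepted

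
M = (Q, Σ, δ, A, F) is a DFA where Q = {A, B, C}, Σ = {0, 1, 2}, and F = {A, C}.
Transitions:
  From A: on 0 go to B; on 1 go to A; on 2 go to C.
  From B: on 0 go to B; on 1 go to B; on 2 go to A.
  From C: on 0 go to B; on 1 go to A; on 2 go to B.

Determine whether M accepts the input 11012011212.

A --1--> A
A --1--> A
A --0--> B
B --1--> B
B --2--> A
A --0--> B
B --1--> B
B --1--> B
B --2--> A
A --1--> A
A --2--> C
End in state C, which is an accepting state.

accepted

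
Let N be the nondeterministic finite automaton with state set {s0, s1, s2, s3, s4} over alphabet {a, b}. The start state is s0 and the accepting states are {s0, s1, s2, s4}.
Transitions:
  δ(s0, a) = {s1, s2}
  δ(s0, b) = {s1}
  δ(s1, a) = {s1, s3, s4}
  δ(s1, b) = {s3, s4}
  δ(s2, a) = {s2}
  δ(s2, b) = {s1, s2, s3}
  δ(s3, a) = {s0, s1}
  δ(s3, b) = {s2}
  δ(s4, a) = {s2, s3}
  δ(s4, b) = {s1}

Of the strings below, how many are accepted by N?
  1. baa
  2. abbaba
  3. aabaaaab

3

baa: accepted
abbaba: accepted
aabaaaab: accepted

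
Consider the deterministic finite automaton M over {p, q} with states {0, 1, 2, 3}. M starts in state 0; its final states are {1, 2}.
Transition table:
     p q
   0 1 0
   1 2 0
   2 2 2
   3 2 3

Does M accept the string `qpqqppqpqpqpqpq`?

0 --q--> 0
0 --p--> 1
1 --q--> 0
0 --q--> 0
0 --p--> 1
1 --p--> 2
2 --q--> 2
2 --p--> 2
2 --q--> 2
2 --p--> 2
2 --q--> 2
2 --p--> 2
2 --q--> 2
2 --p--> 2
2 --q--> 2
End in state 2, which is an accepting state.

accepted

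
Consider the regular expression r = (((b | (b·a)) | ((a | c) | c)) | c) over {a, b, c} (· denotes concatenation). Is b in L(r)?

The left alternative ((b|(b·a))|((a|c)|c)) matches b.

yes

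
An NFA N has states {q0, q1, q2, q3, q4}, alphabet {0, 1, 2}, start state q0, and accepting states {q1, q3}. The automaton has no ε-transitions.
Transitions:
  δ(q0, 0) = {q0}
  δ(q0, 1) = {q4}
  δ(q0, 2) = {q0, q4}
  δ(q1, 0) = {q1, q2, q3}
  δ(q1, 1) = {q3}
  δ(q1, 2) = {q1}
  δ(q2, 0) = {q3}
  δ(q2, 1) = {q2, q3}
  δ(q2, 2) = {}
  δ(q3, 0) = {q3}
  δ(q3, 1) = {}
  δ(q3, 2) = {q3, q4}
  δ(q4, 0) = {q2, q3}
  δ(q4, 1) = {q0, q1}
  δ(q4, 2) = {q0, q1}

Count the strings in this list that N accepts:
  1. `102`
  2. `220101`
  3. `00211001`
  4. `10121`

4

`102`: accepted
`220101`: accepted
`00211001`: accepted
`10121`: accepted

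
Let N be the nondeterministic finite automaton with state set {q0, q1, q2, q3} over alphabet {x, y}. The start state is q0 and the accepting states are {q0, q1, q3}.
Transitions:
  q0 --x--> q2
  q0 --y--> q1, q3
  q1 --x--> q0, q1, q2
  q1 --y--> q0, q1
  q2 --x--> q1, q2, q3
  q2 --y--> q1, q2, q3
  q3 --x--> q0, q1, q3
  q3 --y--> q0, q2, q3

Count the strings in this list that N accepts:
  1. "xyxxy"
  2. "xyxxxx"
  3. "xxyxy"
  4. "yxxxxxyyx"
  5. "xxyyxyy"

5

"xyxxy": accepted
"xyxxxx": accepted
"xxyxy": accepted
"yxxxxxyyx": accepted
"xxyyxyy": accepted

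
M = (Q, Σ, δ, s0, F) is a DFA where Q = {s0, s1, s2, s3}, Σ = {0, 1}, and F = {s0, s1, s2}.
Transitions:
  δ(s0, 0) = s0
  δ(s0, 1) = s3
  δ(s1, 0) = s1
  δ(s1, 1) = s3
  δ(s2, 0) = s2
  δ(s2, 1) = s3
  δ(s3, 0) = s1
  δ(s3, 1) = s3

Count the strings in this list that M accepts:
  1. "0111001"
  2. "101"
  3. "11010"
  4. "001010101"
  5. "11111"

"0111001": rejected
"101": rejected
"11010": accepted
"001010101": rejected
"11111": rejected

1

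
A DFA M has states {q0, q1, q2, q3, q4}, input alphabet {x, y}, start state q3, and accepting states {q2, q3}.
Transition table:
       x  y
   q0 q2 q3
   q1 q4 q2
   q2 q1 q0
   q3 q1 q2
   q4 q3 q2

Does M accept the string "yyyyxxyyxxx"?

rejected

q3 --y--> q2
q2 --y--> q0
q0 --y--> q3
q3 --y--> q2
q2 --x--> q1
q1 --x--> q4
q4 --y--> q2
q2 --y--> q0
q0 --x--> q2
q2 --x--> q1
q1 --x--> q4
End in state q4, which is not an accepting state.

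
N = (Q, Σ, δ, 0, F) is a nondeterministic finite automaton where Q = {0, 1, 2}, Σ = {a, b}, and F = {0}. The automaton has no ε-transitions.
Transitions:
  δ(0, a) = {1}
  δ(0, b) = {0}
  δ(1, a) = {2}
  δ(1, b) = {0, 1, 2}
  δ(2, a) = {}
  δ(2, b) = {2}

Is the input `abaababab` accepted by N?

Start: {0}
read a: {1}
read b: {0, 1, 2}
read a: {1, 2}
read a: {2}
read b: {2}
read a: {}
The reachable set is empty and stays empty for the remaining 3 symbols.
Reachable ∩ accepting = {} — empty.

rejected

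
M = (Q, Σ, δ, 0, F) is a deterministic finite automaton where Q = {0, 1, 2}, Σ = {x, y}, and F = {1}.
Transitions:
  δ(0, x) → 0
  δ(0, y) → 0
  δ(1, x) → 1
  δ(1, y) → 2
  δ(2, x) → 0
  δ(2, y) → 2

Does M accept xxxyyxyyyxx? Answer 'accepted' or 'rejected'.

rejected

0 --x--> 0
0 --x--> 0
0 --x--> 0
0 --y--> 0
0 --y--> 0
0 --x--> 0
0 --y--> 0
0 --y--> 0
0 --y--> 0
0 --x--> 0
0 --x--> 0
End in state 0, which is not an accepting state.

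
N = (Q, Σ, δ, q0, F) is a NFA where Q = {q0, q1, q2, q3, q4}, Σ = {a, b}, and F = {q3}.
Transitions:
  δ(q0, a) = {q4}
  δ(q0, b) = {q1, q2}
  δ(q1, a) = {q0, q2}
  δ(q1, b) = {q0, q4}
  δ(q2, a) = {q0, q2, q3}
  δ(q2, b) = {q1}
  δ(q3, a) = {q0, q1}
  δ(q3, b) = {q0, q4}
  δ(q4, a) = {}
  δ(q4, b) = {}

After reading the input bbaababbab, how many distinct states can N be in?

Start: {q0}
read b: {q1, q2}
read b: {q0, q1, q4}
read a: {q0, q2, q4}
read a: {q0, q2, q3, q4}
read b: {q0, q1, q2, q4}
read a: {q0, q2, q3, q4}
read b: {q0, q1, q2, q4}
read b: {q0, q1, q2, q4}
read a: {q0, q2, q3, q4}
read b: {q0, q1, q2, q4}
Final reachable set {q0, q1, q2, q4} has 4 states.

4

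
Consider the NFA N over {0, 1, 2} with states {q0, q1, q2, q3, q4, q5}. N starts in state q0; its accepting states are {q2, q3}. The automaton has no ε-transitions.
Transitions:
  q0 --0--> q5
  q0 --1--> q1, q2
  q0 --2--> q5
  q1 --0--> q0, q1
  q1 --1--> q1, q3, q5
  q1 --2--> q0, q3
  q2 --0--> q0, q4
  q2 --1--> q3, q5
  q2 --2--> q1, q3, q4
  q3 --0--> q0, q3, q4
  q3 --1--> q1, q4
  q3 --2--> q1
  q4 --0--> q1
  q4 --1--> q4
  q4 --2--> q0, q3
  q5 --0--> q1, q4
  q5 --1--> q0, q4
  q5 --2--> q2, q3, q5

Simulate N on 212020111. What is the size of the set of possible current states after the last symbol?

6

Start: {q0}
read 2: {q5}
read 1: {q0, q4}
read 2: {q0, q3, q5}
read 0: {q0, q1, q3, q4, q5}
read 2: {q0, q1, q2, q3, q5}
read 0: {q0, q1, q3, q4, q5}
read 1: {q0, q1, q2, q3, q4, q5}
read 1: {q0, q1, q2, q3, q4, q5}
read 1: {q0, q1, q2, q3, q4, q5}
Final reachable set {q0, q1, q2, q3, q4, q5} has 6 states.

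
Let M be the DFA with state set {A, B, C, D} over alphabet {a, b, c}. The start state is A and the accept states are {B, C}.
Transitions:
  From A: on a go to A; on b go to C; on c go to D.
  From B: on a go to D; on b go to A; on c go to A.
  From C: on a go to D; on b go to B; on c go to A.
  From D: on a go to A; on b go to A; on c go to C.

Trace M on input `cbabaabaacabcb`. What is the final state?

C

A --c--> D
D --b--> A
A --a--> A
A --b--> C
C --a--> D
D --a--> A
A --b--> C
C --a--> D
D --a--> A
A --c--> D
D --a--> A
A --b--> C
C --c--> A
A --b--> C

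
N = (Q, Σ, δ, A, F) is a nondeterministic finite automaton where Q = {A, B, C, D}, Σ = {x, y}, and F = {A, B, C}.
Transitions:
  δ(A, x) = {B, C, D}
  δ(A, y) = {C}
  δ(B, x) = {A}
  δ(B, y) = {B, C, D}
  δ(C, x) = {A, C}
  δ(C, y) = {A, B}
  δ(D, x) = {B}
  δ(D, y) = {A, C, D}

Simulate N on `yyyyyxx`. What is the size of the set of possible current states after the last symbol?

Start: {A}
read y: {C}
read y: {A, B}
read y: {B, C, D}
read y: {A, B, C, D}
read y: {A, B, C, D}
read x: {A, B, C, D}
read x: {A, B, C, D}
Final reachable set {A, B, C, D} has 4 states.

4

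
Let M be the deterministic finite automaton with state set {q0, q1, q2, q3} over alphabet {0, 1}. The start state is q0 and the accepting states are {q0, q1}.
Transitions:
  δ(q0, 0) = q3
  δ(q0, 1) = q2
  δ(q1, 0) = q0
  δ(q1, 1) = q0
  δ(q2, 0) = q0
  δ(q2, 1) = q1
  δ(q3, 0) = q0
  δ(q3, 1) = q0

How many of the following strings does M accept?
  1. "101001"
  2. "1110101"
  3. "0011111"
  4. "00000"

"101001": accepted
"1110101": accepted
"0011111": accepted
"00000": rejected

3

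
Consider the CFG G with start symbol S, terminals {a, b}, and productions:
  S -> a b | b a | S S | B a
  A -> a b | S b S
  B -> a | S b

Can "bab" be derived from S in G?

no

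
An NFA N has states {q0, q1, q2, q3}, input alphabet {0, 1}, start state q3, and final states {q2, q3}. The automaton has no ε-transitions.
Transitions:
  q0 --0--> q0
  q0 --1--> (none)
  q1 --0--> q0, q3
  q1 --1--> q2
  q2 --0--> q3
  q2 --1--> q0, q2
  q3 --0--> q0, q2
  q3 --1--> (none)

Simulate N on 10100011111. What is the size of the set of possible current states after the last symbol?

Start: {q3}
read 1: {}
The reachable set is empty and stays empty for the remaining 10 symbols.
Final reachable set {} has 0 states.

0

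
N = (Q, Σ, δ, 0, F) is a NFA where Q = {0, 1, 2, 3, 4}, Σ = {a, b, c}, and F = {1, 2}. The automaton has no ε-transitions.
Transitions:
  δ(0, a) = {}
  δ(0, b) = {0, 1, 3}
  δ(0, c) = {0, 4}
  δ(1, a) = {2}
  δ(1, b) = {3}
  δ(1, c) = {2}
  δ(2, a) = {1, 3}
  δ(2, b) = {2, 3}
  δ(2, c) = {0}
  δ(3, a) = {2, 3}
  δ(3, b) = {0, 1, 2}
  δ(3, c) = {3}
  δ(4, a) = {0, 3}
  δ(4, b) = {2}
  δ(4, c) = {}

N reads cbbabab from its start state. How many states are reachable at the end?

4

Start: {0}
read c: {0, 4}
read b: {0, 1, 2, 3}
read b: {0, 1, 2, 3}
read a: {1, 2, 3}
read b: {0, 1, 2, 3}
read a: {1, 2, 3}
read b: {0, 1, 2, 3}
Final reachable set {0, 1, 2, 3} has 4 states.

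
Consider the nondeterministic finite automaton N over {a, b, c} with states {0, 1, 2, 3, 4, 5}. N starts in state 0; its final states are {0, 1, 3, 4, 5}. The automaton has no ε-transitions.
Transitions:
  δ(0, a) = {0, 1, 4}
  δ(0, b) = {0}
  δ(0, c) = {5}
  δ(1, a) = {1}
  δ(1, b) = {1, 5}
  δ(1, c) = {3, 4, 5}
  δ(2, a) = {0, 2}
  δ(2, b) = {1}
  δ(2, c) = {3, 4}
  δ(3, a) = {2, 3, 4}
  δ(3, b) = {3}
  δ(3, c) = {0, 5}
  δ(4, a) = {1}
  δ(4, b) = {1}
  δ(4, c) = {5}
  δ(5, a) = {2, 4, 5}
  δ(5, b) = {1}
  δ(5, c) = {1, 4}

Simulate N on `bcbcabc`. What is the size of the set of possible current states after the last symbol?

Start: {0}
read b: {0}
read c: {5}
read b: {1}
read c: {3, 4, 5}
read a: {1, 2, 3, 4, 5}
read b: {1, 3, 5}
read c: {0, 1, 3, 4, 5}
Final reachable set {0, 1, 3, 4, 5} has 5 states.

5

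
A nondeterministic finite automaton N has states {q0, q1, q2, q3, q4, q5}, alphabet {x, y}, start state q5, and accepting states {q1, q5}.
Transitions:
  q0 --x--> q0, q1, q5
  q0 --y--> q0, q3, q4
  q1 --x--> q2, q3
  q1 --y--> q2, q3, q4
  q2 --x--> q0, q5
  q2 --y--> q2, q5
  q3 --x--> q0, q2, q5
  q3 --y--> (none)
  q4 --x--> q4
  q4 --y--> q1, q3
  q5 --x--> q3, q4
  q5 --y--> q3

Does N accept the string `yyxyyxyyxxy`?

Start: {q5}
read y: {q3}
read y: {}
The reachable set is empty and stays empty for the remaining 9 symbols.
Reachable ∩ accepting = {} — empty.

rejected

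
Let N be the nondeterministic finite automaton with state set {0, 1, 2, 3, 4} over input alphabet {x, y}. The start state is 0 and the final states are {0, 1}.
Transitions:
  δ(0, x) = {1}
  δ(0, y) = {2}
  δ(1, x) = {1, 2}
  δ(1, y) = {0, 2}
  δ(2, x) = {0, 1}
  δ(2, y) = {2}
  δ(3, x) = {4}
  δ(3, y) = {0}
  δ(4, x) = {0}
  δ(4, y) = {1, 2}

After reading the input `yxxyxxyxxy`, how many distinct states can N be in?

Start: {0}
read y: {2}
read x: {0, 1}
read x: {1, 2}
read y: {0, 2}
read x: {0, 1}
read x: {1, 2}
read y: {0, 2}
read x: {0, 1}
read x: {1, 2}
read y: {0, 2}
Final reachable set {0, 2} has 2 states.

2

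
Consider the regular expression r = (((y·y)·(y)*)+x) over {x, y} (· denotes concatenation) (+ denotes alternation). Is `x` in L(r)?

The right alternative x matches x.

yes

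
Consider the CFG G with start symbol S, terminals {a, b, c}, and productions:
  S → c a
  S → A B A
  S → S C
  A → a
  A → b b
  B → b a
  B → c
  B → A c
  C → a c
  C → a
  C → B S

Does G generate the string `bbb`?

no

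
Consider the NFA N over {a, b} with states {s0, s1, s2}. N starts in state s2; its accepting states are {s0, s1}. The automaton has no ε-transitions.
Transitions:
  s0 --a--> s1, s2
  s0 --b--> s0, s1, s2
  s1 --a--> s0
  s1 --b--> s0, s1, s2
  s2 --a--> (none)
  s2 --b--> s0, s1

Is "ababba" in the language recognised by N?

rejected

Start: {s2}
read a: {}
The reachable set is empty and stays empty for the remaining 5 symbols.
Reachable ∩ accepting = {} — empty.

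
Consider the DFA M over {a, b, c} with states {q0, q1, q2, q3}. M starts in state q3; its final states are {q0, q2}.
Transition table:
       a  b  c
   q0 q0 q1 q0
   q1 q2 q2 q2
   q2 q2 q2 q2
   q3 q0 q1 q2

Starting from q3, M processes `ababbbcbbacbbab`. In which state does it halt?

q3 --a--> q0
q0 --b--> q1
q1 --a--> q2
q2 --b--> q2
q2 --b--> q2
q2 --b--> q2
q2 --c--> q2
q2 --b--> q2
q2 --b--> q2
q2 --a--> q2
q2 --c--> q2
q2 --b--> q2
q2 --b--> q2
q2 --a--> q2
q2 --b--> q2

q2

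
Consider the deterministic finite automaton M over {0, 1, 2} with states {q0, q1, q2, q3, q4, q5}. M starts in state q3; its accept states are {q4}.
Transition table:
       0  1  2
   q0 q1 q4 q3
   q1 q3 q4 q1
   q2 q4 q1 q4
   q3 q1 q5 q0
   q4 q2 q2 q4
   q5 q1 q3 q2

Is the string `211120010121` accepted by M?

q3 --2--> q0
q0 --1--> q4
q4 --1--> q2
q2 --1--> q1
q1 --2--> q1
q1 --0--> q3
q3 --0--> q1
q1 --1--> q4
q4 --0--> q2
q2 --1--> q1
q1 --2--> q1
q1 --1--> q4
End in state q4, which is an accepting state.

accepted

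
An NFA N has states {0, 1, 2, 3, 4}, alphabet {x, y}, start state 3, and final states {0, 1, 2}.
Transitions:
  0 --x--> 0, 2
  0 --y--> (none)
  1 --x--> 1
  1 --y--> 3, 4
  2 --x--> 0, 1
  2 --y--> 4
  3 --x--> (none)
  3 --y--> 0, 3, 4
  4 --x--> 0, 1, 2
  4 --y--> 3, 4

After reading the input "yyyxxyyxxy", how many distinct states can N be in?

Start: {3}
read y: {0, 3, 4}
read y: {0, 3, 4}
read y: {0, 3, 4}
read x: {0, 1, 2}
read x: {0, 1, 2}
read y: {3, 4}
read y: {0, 3, 4}
read x: {0, 1, 2}
read x: {0, 1, 2}
read y: {3, 4}
Final reachable set {3, 4} has 2 states.

2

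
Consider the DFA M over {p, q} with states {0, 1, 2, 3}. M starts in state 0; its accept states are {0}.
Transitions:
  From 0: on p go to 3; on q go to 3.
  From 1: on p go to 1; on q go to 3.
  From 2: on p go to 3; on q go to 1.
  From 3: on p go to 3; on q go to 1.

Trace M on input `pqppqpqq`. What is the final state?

3

0 --p--> 3
3 --q--> 1
1 --p--> 1
1 --p--> 1
1 --q--> 3
3 --p--> 3
3 --q--> 1
1 --q--> 3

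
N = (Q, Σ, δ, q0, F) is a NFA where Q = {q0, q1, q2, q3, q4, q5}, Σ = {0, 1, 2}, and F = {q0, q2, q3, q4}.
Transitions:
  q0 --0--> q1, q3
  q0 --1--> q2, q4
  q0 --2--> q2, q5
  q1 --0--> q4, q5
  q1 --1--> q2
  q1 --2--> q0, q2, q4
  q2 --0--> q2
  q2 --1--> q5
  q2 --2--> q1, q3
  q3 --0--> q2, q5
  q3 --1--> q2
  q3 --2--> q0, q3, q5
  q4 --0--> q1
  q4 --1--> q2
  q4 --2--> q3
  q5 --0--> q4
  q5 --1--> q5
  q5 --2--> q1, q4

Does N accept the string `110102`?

accepted

Start: {q0}
read 1: {q2, q4}
read 1: {q2, q5}
read 0: {q2, q4}
read 1: {q2, q5}
read 0: {q2, q4}
read 2: {q1, q3}
Reachable ∩ accepting = {q3} — nonempty.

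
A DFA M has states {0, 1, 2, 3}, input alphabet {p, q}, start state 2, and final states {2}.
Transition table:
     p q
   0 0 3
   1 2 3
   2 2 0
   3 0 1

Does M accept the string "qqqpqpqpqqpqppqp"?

rejected

2 --q--> 0
0 --q--> 3
3 --q--> 1
1 --p--> 2
2 --q--> 0
0 --p--> 0
0 --q--> 3
3 --p--> 0
0 --q--> 3
3 --q--> 1
1 --p--> 2
2 --q--> 0
0 --p--> 0
0 --p--> 0
0 --q--> 3
3 --p--> 0
End in state 0, which is not an accepting state.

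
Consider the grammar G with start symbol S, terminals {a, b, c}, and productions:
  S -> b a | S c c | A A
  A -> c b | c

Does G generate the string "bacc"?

yes

S ⇒ Scc ⇒ bacc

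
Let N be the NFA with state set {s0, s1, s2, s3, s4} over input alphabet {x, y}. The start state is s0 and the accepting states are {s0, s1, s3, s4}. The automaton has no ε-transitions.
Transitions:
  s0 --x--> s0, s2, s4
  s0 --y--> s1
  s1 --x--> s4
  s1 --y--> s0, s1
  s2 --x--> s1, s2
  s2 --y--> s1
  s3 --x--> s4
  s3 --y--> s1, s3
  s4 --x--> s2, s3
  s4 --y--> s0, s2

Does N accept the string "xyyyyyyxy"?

Start: {s0}
read x: {s0, s2, s4}
read y: {s0, s1, s2}
read y: {s0, s1}
read y: {s0, s1}
read y: {s0, s1}
read y: {s0, s1}
read y: {s0, s1}
read x: {s0, s2, s4}
read y: {s0, s1, s2}
Reachable ∩ accepting = {s0, s1} — nonempty.

accepted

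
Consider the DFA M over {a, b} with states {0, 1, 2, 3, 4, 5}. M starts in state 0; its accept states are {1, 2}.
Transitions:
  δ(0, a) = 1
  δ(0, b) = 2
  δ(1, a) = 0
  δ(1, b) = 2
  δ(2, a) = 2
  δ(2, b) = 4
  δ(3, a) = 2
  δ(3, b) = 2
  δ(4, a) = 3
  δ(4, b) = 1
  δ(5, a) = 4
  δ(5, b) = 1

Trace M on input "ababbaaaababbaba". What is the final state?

2

0 --a--> 1
1 --b--> 2
2 --a--> 2
2 --b--> 4
4 --b--> 1
1 --a--> 0
0 --a--> 1
1 --a--> 0
0 --a--> 1
1 --b--> 2
2 --a--> 2
2 --b--> 4
4 --b--> 1
1 --a--> 0
0 --b--> 2
2 --a--> 2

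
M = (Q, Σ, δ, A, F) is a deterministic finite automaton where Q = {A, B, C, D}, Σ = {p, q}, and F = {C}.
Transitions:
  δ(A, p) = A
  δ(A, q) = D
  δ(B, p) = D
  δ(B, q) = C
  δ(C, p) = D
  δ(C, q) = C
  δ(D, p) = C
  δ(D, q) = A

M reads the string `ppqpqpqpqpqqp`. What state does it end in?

A --p--> A
A --p--> A
A --q--> D
D --p--> C
C --q--> C
C --p--> D
D --q--> A
A --p--> A
A --q--> D
D --p--> C
C --q--> C
C --q--> C
C --p--> D

D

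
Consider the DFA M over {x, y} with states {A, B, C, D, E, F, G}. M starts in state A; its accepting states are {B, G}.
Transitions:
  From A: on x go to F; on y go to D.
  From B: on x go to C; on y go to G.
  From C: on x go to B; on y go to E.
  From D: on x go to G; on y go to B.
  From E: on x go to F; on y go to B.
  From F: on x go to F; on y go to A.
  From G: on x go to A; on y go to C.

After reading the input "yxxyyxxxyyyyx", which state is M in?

B

A --y--> D
D --x--> G
G --x--> A
A --y--> D
D --y--> B
B --x--> C
C --x--> B
B --x--> C
C --y--> E
E --y--> B
B --y--> G
G --y--> C
C --x--> B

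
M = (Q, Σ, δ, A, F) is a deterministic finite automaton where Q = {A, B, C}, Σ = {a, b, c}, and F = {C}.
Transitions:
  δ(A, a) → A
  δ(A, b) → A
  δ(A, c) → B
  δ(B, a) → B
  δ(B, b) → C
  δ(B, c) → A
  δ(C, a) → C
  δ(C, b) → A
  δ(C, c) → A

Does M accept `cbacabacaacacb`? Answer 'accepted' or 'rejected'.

accepted

A --c--> B
B --b--> C
C --a--> C
C --c--> A
A --a--> A
A --b--> A
A --a--> A
A --c--> B
B --a--> B
B --a--> B
B --c--> A
A --a--> A
A --c--> B
B --b--> C
End in state C, which is an accepting state.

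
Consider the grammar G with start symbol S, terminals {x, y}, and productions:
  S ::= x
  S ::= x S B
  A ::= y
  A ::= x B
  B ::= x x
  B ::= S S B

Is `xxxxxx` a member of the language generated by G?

S ⇒ xSB ⇒ xxB ⇒ xxSSB ⇒ xxxSB ⇒ xxxxB ⇒ xxxxxx

yes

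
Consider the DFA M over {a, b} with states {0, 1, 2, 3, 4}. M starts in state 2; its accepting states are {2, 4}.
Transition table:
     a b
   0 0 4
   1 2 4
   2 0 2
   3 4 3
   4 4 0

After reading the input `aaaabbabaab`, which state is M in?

2 --a--> 0
0 --a--> 0
0 --a--> 0
0 --a--> 0
0 --b--> 4
4 --b--> 0
0 --a--> 0
0 --b--> 4
4 --a--> 4
4 --a--> 4
4 --b--> 0

0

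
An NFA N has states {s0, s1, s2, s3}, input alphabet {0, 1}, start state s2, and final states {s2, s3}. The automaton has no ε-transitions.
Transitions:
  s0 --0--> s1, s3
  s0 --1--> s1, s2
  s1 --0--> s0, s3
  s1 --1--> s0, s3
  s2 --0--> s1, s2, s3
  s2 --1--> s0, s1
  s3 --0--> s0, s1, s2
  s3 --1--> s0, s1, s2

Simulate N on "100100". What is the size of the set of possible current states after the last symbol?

Start: {s2}
read 1: {s0, s1}
read 0: {s0, s1, s3}
read 0: {s0, s1, s2, s3}
read 1: {s0, s1, s2, s3}
read 0: {s0, s1, s2, s3}
read 0: {s0, s1, s2, s3}
Final reachable set {s0, s1, s2, s3} has 4 states.

4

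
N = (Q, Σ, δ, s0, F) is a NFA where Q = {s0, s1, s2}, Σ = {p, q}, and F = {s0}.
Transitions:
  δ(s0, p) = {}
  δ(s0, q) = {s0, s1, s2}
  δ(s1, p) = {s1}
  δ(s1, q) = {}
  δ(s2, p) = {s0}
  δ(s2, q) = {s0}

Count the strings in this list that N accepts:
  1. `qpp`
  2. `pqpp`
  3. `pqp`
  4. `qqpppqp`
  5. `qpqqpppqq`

0

`qpp`: rejected
`pqpp`: rejected
`pqp`: rejected
`qqpppqp`: rejected
`qpqqpppqq`: rejected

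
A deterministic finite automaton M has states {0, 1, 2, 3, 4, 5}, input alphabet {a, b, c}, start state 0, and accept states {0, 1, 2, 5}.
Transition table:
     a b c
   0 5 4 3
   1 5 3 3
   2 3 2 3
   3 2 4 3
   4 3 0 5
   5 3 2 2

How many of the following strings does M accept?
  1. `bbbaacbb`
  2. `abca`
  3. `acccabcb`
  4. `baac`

2

`bbbaacbb`: accepted
`abca`: accepted
`acccabcb`: rejected
`baac`: rejected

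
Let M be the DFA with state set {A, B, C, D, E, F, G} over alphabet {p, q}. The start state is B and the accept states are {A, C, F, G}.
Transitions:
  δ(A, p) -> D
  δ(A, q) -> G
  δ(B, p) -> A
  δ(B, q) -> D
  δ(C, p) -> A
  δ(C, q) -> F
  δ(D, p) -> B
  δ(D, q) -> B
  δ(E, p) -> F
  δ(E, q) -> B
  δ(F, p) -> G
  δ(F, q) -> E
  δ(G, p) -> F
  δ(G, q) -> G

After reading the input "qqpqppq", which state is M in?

B --q--> D
D --q--> B
B --p--> A
A --q--> G
G --p--> F
F --p--> G
G --q--> G

G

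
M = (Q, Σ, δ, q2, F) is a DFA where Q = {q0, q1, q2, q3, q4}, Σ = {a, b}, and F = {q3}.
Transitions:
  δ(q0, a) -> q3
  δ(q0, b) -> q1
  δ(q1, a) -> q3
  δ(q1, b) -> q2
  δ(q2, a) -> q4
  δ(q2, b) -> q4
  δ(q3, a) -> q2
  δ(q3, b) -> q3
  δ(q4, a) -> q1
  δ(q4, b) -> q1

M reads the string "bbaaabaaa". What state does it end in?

q2 --b--> q4
q4 --b--> q1
q1 --a--> q3
q3 --a--> q2
q2 --a--> q4
q4 --b--> q1
q1 --a--> q3
q3 --a--> q2
q2 --a--> q4

q4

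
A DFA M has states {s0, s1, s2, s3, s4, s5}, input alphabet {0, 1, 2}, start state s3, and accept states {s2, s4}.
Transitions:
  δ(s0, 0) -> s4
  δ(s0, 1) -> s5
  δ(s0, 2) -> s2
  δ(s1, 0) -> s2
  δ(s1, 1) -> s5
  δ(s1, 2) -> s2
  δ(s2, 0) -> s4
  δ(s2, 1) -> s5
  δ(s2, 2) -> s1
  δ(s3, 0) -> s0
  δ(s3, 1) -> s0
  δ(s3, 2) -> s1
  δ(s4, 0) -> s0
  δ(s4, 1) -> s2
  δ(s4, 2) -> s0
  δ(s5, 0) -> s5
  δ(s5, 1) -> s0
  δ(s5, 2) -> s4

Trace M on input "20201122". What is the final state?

s3 --2--> s1
s1 --0--> s2
s2 --2--> s1
s1 --0--> s2
s2 --1--> s5
s5 --1--> s0
s0 --2--> s2
s2 --2--> s1

s1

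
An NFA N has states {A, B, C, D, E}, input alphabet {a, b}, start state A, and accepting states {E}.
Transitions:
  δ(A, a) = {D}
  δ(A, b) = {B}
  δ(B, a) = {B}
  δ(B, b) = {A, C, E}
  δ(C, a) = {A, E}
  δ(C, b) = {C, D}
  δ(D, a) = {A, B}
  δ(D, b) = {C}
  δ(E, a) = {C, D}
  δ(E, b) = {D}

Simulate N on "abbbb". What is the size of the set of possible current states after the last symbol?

Start: {A}
read a: {D}
read b: {C}
read b: {C, D}
read b: {C, D}
read b: {C, D}
Final reachable set {C, D} has 2 states.

2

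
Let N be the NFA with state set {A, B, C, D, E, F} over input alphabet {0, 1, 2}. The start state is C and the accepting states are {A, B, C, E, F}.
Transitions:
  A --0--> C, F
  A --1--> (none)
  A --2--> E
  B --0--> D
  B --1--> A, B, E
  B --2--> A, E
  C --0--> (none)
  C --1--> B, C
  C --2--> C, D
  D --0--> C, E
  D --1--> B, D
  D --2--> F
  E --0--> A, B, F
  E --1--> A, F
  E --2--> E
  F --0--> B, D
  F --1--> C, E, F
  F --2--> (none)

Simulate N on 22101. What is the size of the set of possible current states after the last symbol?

Start: {C}
read 2: {C, D}
read 2: {C, D, F}
read 1: {B, C, D, E, F}
read 0: {A, B, C, D, E, F}
read 1: {A, B, C, D, E, F}
Final reachable set {A, B, C, D, E, F} has 6 states.

6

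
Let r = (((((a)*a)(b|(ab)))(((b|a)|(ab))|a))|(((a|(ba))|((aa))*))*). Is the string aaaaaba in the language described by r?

yes

The left alternative ((((a)*a)(b|(ab)))(((b|a)|(ab))|a)) matches aaaaaba.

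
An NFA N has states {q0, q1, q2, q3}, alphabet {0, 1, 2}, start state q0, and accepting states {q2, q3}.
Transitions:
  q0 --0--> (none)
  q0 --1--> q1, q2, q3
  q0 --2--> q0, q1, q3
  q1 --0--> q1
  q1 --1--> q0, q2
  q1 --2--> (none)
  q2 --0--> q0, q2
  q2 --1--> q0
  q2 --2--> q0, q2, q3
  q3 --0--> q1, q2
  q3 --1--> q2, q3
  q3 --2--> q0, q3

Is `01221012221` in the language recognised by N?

rejected

Start: {q0}
read 0: {}
The reachable set is empty and stays empty for the remaining 10 symbols.
Reachable ∩ accepting = {} — empty.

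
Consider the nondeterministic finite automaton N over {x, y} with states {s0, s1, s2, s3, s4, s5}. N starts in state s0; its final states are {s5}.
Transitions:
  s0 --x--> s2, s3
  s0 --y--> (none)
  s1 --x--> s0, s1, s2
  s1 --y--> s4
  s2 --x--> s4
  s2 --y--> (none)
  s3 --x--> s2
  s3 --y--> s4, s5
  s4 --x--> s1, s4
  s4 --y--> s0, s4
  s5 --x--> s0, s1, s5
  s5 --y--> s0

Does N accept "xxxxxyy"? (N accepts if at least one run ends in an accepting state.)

Start: {s0}
read x: {s2, s3}
read x: {s2, s4}
read x: {s1, s4}
read x: {s0, s1, s2, s4}
read x: {s0, s1, s2, s3, s4}
read y: {s0, s4, s5}
read y: {s0, s4}
Reachable ∩ accepting = {} — empty.

rejected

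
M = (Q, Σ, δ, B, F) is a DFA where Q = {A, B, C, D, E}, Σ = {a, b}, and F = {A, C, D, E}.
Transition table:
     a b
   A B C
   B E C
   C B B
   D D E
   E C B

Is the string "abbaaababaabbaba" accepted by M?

B --a--> E
E --b--> B
B --b--> C
C --a--> B
B --a--> E
E --a--> C
C --b--> B
B --a--> E
E --b--> B
B --a--> E
E --a--> C
C --b--> B
B --b--> C
C --a--> B
B --b--> C
C --a--> B
End in state B, which is not an accepting state.

rejected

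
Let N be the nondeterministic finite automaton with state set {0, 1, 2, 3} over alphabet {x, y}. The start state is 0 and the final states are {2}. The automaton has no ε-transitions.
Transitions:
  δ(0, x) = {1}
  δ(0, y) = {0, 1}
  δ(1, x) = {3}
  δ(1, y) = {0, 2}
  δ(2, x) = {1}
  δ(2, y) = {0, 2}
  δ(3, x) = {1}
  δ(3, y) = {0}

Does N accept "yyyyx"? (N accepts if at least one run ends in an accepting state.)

rejected

Start: {0}
read y: {0, 1}
read y: {0, 1, 2}
read y: {0, 1, 2}
read y: {0, 1, 2}
read x: {1, 3}
Reachable ∩ accepting = {} — empty.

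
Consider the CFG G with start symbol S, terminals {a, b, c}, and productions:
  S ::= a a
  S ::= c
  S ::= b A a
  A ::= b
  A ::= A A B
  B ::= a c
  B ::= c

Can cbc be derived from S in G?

no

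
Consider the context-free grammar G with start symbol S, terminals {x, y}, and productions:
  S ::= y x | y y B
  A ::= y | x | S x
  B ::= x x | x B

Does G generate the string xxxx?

no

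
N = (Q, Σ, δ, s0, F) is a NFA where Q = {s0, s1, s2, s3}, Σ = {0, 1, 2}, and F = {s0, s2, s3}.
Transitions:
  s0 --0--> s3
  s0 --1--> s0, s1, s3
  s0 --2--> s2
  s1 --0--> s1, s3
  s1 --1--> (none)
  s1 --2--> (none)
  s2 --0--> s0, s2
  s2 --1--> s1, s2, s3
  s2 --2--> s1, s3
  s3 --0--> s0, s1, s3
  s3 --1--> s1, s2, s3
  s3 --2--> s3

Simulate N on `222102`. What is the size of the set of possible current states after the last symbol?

3

Start: {s0}
read 2: {s2}
read 2: {s1, s3}
read 2: {s3}
read 1: {s1, s2, s3}
read 0: {s0, s1, s2, s3}
read 2: {s1, s2, s3}
Final reachable set {s1, s2, s3} has 3 states.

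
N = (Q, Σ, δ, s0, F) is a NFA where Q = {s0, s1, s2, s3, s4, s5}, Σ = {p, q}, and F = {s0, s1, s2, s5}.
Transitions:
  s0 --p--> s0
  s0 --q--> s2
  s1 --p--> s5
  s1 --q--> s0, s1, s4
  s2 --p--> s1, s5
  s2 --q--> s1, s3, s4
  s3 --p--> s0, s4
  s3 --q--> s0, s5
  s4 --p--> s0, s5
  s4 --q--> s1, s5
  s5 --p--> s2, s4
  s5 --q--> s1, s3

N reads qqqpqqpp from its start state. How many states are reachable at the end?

5

Start: {s0}
read q: {s2}
read q: {s1, s3, s4}
read q: {s0, s1, s4, s5}
read p: {s0, s2, s4, s5}
read q: {s1, s2, s3, s4, s5}
read q: {s0, s1, s3, s4, s5}
read p: {s0, s2, s4, s5}
read p: {s0, s1, s2, s4, s5}
Final reachable set {s0, s1, s2, s4, s5} has 5 states.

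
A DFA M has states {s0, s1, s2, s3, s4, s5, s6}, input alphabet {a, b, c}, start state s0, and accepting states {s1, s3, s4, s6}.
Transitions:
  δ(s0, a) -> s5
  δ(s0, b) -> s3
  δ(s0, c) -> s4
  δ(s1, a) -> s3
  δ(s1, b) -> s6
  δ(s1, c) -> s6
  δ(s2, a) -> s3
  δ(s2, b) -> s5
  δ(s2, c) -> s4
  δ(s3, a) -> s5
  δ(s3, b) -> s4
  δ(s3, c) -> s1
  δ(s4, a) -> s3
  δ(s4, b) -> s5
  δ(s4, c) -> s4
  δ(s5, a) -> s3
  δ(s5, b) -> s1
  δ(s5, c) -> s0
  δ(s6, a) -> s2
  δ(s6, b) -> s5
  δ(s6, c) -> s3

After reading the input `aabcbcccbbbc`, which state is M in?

s3

s0 --a--> s5
s5 --a--> s3
s3 --b--> s4
s4 --c--> s4
s4 --b--> s5
s5 --c--> s0
s0 --c--> s4
s4 --c--> s4
s4 --b--> s5
s5 --b--> s1
s1 --b--> s6
s6 --c--> s3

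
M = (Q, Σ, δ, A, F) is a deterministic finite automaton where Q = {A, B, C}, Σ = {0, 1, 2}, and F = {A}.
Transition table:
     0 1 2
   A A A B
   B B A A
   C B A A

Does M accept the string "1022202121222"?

rejected

A --1--> A
A --0--> A
A --2--> B
B --2--> A
A --2--> B
B --0--> B
B --2--> A
A --1--> A
A --2--> B
B --1--> A
A --2--> B
B --2--> A
A --2--> B
End in state B, which is not an accepting state.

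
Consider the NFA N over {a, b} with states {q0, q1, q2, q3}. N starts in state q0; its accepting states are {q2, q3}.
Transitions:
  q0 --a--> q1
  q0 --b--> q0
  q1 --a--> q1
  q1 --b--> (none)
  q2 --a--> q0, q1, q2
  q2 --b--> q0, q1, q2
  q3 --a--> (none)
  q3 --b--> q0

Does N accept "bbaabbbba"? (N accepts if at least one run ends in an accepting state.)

rejected

Start: {q0}
read b: {q0}
read b: {q0}
read a: {q1}
read a: {q1}
read b: {}
The reachable set is empty and stays empty for the remaining 4 symbols.
Reachable ∩ accepting = {} — empty.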